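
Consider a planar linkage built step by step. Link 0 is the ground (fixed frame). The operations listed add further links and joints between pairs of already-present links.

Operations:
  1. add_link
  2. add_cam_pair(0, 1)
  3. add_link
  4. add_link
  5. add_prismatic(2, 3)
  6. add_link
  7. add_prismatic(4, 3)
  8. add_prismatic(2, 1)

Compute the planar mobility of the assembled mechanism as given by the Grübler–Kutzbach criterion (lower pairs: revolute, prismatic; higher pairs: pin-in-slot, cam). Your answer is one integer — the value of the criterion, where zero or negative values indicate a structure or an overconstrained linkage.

M = 5

L=1 J1=0 J2=0
add link → L=2 J1=0 J2=0
C@0,1 dof=2 J2 → L=2 J1=0 J2=1
add link → L=3 J1=0 J2=1
add link → L=4 J1=0 J2=1
P@2,3 dof=1 J1 → L=4 J1=1 J2=1
add link → L=5 J1=1 J2=1
P@4,3 dof=1 J1 → L=5 J1=2 J2=1
P@2,1 dof=1 J1 → L=5 J1=3 J2=1
M=3(L−1)−2J1−J2=3·4−2·3−1=5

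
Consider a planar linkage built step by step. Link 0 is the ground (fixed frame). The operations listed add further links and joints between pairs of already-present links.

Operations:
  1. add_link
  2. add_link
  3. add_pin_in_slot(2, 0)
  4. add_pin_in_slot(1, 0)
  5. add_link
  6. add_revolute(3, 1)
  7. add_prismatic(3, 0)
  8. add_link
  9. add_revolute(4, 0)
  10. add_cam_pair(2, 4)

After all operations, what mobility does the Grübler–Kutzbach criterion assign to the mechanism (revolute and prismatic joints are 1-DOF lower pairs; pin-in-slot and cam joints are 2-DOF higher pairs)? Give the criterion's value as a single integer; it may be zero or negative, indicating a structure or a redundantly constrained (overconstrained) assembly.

(L,J1,J2)=(1,0,0); link0 fixed
link1: (2,0,0)
link2: (3,0,0)
PS 2-0 [J2]: (3,0,1)
PS 1-0 [J2]: (3,0,2)
link3: (4,0,2)
R 3-1 [J1]: (4,1,2)
P 3-0 [J1]: (4,2,2)
link4: (5,2,2)
R 4-0 [J1]: (5,3,2)
C 2-4 [J2]: (5,3,3)
Grübler: 3·4 − 2·3 − 3 = 3

M = 3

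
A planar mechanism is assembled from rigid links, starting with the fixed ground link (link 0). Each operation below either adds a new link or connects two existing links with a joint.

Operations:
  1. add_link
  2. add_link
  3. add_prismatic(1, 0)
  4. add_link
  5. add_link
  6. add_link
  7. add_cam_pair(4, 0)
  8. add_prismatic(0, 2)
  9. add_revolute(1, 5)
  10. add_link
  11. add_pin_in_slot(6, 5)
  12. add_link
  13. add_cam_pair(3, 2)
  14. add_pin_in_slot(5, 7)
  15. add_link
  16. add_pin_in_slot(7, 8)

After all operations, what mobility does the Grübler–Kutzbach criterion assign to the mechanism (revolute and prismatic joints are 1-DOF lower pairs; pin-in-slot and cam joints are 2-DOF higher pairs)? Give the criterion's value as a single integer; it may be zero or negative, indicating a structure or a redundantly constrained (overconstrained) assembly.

M = 13

ground; <1,0,0>
#1 <2,0,0>
#2 <3,0,0>
P:1↔0 J1 <3,1,0>
#3 <4,1,0>
#4 <5,1,0>
#5 <6,1,0>
C:4↔0 J2 <6,1,1>
P:0↔2 J1 <6,2,1>
R:1↔5 J1 <6,3,1>
#6 <7,3,1>
PS:6↔5 J2 <7,3,2>
#7 <8,3,2>
C:3↔2 J2 <8,3,3>
PS:5↔7 J2 <8,3,4>
#8 <9,3,4>
PS:7↔8 J2 <9,3,5>
3×8 − 2×3 − 1×5 = 13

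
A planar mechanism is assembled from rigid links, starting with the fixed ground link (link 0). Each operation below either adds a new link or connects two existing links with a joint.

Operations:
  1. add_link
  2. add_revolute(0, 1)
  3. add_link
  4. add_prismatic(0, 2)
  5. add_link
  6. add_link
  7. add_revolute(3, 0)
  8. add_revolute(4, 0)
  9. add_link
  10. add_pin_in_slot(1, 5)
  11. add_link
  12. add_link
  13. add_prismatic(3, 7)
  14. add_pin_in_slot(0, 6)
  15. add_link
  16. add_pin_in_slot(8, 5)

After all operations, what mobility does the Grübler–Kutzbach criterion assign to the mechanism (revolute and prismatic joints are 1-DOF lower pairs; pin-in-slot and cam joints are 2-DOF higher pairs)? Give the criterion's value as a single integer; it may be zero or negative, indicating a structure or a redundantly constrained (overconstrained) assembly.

M = 11

L=1 J1=0 J2=0
add link → L=2 J1=0 J2=0
R@0,1 dof=1 J1 → L=2 J1=1 J2=0
add link → L=3 J1=1 J2=0
P@0,2 dof=1 J1 → L=3 J1=2 J2=0
add link → L=4 J1=2 J2=0
add link → L=5 J1=2 J2=0
R@3,0 dof=1 J1 → L=5 J1=3 J2=0
R@4,0 dof=1 J1 → L=5 J1=4 J2=0
add link → L=6 J1=4 J2=0
PS@1,5 dof=2 J2 → L=6 J1=4 J2=1
add link → L=7 J1=4 J2=1
add link → L=8 J1=4 J2=1
P@3,7 dof=1 J1 → L=8 J1=5 J2=1
PS@0,6 dof=2 J2 → L=8 J1=5 J2=2
add link → L=9 J1=5 J2=2
PS@8,5 dof=2 J2 → L=9 J1=5 J2=3
M=3(L−1)−2J1−J2=3·8−2·5−3=11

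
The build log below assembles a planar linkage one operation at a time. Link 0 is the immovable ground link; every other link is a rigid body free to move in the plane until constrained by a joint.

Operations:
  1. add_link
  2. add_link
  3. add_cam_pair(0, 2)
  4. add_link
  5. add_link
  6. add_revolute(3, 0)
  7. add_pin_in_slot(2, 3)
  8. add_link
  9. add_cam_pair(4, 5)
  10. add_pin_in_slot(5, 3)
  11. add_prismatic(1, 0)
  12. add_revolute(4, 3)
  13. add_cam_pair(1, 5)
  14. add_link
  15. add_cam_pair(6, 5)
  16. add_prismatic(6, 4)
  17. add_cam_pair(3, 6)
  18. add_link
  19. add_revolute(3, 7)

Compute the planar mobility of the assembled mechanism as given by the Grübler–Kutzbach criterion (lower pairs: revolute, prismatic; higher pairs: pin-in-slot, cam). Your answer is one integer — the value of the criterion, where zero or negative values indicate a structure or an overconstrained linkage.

M = 4

L=1 J1=0 J2=0
add link → L=2 J1=0 J2=0
add link → L=3 J1=0 J2=0
C@0,2 dof=2 J2 → L=3 J1=0 J2=1
add link → L=4 J1=0 J2=1
add link → L=5 J1=0 J2=1
R@3,0 dof=1 J1 → L=5 J1=1 J2=1
PS@2,3 dof=2 J2 → L=5 J1=1 J2=2
add link → L=6 J1=1 J2=2
C@4,5 dof=2 J2 → L=6 J1=1 J2=3
PS@5,3 dof=2 J2 → L=6 J1=1 J2=4
P@1,0 dof=1 J1 → L=6 J1=2 J2=4
R@4,3 dof=1 J1 → L=6 J1=3 J2=4
C@1,5 dof=2 J2 → L=6 J1=3 J2=5
add link → L=7 J1=3 J2=5
C@6,5 dof=2 J2 → L=7 J1=3 J2=6
P@6,4 dof=1 J1 → L=7 J1=4 J2=6
C@3,6 dof=2 J2 → L=7 J1=4 J2=7
add link → L=8 J1=4 J2=7
R@3,7 dof=1 J1 → L=8 J1=5 J2=7
M=3(L−1)−2J1−J2=3·7−2·5−7=4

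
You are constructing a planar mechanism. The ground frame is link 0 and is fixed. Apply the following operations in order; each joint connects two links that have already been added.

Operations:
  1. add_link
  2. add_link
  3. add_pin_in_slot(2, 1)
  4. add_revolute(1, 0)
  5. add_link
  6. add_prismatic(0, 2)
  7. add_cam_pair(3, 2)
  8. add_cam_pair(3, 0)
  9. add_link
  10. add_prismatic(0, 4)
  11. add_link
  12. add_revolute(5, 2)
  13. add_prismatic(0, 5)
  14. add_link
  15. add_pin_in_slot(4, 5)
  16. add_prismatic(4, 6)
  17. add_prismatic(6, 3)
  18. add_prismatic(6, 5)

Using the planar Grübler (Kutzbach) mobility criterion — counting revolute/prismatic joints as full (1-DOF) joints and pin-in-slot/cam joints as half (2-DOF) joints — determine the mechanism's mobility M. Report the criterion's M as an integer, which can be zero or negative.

M = -2

link 0 = ground. State L|J1|J2 = 1|0|0
+link1  2|0|0
+link2  3|0|0
PS(2,1) f=2→J2  3|0|1
R(1,0) f=1→J1  3|1|1
+link3  4|1|1
P(0,2) f=1→J1  4|2|1
C(3,2) f=2→J2  4|2|2
C(3,0) f=2→J2  4|2|3
+link4  5|2|3
P(0,4) f=1→J1  5|3|3
+link5  6|3|3
R(5,2) f=1→J1  6|4|3
P(0,5) f=1→J1  6|5|3
+link6  7|5|3
PS(4,5) f=2→J2  7|5|4
P(4,6) f=1→J1  7|6|4
P(6,3) f=1→J1  7|7|4
P(6,5) f=1→J1  7|8|4
M = 3(7−1)−2·8−4 = 18−16−4 = -2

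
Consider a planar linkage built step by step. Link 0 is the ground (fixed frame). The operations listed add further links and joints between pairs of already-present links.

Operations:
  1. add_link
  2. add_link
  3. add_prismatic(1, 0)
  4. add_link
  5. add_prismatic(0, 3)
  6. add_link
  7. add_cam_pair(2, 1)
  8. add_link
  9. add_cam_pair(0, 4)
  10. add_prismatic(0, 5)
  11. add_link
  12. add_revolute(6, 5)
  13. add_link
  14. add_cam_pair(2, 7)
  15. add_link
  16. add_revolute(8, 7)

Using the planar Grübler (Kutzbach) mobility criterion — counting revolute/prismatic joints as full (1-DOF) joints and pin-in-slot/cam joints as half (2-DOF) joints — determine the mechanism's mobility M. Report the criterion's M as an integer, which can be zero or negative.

M = 11

link 0 = ground. State L|J1|J2 = 1|0|0
+link1  2|0|0
+link2  3|0|0
P(1,0) f=1→J1  3|1|0
+link3  4|1|0
P(0,3) f=1→J1  4|2|0
+link4  5|2|0
C(2,1) f=2→J2  5|2|1
+link5  6|2|1
C(0,4) f=2→J2  6|2|2
P(0,5) f=1→J1  6|3|2
+link6  7|3|2
R(6,5) f=1→J1  7|4|2
+link7  8|4|2
C(2,7) f=2→J2  8|4|3
+link8  9|4|3
R(8,7) f=1→J1  9|5|3
M = 3(9−1)−2·5−3 = 24−10−3 = 11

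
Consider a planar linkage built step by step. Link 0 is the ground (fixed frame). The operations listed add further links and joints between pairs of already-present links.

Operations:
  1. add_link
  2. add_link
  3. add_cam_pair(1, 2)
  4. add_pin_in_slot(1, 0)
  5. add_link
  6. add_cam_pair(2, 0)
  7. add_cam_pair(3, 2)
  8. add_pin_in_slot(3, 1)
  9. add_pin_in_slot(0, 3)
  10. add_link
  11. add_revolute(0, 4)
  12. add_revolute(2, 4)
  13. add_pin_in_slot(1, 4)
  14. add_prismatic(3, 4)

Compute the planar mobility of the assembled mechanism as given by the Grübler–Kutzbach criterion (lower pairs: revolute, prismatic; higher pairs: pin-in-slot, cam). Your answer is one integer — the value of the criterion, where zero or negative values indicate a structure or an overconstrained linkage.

M = -1

(L,J1,J2)=(1,0,0); link0 fixed
link1: (2,0,0)
link2: (3,0,0)
C 1-2 [J2]: (3,0,1)
PS 1-0 [J2]: (3,0,2)
link3: (4,0,2)
C 2-0 [J2]: (4,0,3)
C 3-2 [J2]: (4,0,4)
PS 3-1 [J2]: (4,0,5)
PS 0-3 [J2]: (4,0,6)
link4: (5,0,6)
R 0-4 [J1]: (5,1,6)
R 2-4 [J1]: (5,2,6)
PS 1-4 [J2]: (5,2,7)
P 3-4 [J1]: (5,3,7)
Grübler: 3·4 − 2·3 − 7 = -1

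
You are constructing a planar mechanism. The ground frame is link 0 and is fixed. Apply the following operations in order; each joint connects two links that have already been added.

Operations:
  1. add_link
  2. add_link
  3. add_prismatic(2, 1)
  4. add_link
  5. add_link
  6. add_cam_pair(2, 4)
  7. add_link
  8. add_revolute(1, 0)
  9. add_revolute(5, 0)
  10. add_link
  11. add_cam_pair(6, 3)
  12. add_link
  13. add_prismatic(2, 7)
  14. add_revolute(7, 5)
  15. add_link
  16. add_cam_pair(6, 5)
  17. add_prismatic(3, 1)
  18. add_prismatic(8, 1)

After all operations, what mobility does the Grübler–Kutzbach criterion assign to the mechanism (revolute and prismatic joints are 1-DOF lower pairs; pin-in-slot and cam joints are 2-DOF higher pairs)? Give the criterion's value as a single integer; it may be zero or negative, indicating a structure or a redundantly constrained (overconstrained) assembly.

ground; <1,0,0>
#1 <2,0,0>
#2 <3,0,0>
P:2↔1 J1 <3,1,0>
#3 <4,1,0>
#4 <5,1,0>
C:2↔4 J2 <5,1,1>
#5 <6,1,1>
R:1↔0 J1 <6,2,1>
R:5↔0 J1 <6,3,1>
#6 <7,3,1>
C:6↔3 J2 <7,3,2>
#7 <8,3,2>
P:2↔7 J1 <8,4,2>
R:7↔5 J1 <8,5,2>
#8 <9,5,2>
C:6↔5 J2 <9,5,3>
P:3↔1 J1 <9,6,3>
P:8↔1 J1 <9,7,3>
3×8 − 2×7 − 1×3 = 7

M = 7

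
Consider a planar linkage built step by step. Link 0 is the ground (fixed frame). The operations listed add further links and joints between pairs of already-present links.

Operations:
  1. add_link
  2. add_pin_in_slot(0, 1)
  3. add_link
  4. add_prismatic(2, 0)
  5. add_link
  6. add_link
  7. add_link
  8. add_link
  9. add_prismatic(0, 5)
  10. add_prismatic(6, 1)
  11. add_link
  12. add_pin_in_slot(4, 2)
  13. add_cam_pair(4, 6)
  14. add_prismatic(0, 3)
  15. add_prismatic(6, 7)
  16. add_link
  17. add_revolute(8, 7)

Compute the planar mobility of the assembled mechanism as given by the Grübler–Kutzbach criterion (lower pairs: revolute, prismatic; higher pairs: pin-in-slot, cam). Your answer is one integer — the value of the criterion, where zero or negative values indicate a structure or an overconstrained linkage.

link 0 = ground. State L|J1|J2 = 1|0|0
+link1  2|0|0
PS(0,1) f=2→J2  2|0|1
+link2  3|0|1
P(2,0) f=1→J1  3|1|1
+link3  4|1|1
+link4  5|1|1
+link5  6|1|1
+link6  7|1|1
P(0,5) f=1→J1  7|2|1
P(6,1) f=1→J1  7|3|1
+link7  8|3|1
PS(4,2) f=2→J2  8|3|2
C(4,6) f=2→J2  8|3|3
P(0,3) f=1→J1  8|4|3
P(6,7) f=1→J1  8|5|3
+link8  9|5|3
R(8,7) f=1→J1  9|6|3
M = 3(9−1)−2·6−3 = 24−12−3 = 9

M = 9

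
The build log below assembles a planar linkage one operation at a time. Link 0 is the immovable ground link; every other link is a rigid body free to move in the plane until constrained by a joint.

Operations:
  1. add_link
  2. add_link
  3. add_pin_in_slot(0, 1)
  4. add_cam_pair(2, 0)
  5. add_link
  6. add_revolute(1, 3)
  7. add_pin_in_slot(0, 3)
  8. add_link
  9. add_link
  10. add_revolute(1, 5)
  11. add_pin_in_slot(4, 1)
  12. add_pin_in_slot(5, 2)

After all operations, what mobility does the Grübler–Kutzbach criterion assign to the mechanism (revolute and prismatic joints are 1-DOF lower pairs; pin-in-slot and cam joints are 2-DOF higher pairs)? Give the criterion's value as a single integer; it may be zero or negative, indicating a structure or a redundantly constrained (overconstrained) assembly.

ground; <1,0,0>
#1 <2,0,0>
#2 <3,0,0>
PS:0↔1 J2 <3,0,1>
C:2↔0 J2 <3,0,2>
#3 <4,0,2>
R:1↔3 J1 <4,1,2>
PS:0↔3 J2 <4,1,3>
#4 <5,1,3>
#5 <6,1,3>
R:1↔5 J1 <6,2,3>
PS:4↔1 J2 <6,2,4>
PS:5↔2 J2 <6,2,5>
3×5 − 2×2 − 1×5 = 6

M = 6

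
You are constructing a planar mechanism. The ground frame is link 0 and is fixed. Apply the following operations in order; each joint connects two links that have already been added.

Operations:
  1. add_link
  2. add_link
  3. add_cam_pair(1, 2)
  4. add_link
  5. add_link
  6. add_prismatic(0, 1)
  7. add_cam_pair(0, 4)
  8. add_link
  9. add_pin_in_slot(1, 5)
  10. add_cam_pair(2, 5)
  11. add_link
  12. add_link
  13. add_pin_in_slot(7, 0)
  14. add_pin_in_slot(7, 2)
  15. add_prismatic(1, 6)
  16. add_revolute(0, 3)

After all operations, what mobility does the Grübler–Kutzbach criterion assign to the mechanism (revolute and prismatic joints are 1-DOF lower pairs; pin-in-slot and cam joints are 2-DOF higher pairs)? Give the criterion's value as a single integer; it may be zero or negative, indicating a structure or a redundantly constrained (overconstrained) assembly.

[1;0;0] (link 0 is ground)
L+ [2;0;0]
L+ [3;0;0]
C(1,2)∈J2 [3;0;1]
L+ [4;0;1]
L+ [5;0;1]
P(0,1)∈J1 [5;1;1]
C(0,4)∈J2 [5;1;2]
L+ [6;1;2]
PS(1,5)∈J2 [6;1;3]
C(2,5)∈J2 [6;1;4]
L+ [7;1;4]
L+ [8;1;4]
PS(7,0)∈J2 [8;1;5]
PS(7,2)∈J2 [8;1;6]
P(1,6)∈J1 [8;2;6]
R(0,3)∈J1 [8;3;6]
mobility = 21 − 6 − 6 = 9

M = 9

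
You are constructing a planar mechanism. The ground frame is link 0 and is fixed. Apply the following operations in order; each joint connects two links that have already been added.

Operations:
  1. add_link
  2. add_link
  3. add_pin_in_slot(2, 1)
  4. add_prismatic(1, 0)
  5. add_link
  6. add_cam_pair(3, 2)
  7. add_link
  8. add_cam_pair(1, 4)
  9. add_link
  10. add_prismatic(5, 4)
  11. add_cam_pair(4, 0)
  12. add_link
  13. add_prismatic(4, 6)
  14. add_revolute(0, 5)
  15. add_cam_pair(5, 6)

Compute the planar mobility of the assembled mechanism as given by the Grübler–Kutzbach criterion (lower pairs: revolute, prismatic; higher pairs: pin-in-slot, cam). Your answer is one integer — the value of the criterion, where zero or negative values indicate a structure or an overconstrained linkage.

ground; <1,0,0>
#1 <2,0,0>
#2 <3,0,0>
PS:2↔1 J2 <3,0,1>
P:1↔0 J1 <3,1,1>
#3 <4,1,1>
C:3↔2 J2 <4,1,2>
#4 <5,1,2>
C:1↔4 J2 <5,1,3>
#5 <6,1,3>
P:5↔4 J1 <6,2,3>
C:4↔0 J2 <6,2,4>
#6 <7,2,4>
P:4↔6 J1 <7,3,4>
R:0↔5 J1 <7,4,4>
C:5↔6 J2 <7,4,5>
3×6 − 2×4 − 1×5 = 5

M = 5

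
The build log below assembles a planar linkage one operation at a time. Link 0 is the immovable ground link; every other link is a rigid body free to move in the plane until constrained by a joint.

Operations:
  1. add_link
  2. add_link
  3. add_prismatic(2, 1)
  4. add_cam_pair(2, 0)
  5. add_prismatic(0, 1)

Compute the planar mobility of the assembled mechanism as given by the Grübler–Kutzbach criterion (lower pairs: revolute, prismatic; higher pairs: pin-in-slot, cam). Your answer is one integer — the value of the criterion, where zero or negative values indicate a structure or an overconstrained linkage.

[1;0;0] (link 0 is ground)
L+ [2;0;0]
L+ [3;0;0]
P(2,1)∈J1 [3;1;0]
C(2,0)∈J2 [3;1;1]
P(0,1)∈J1 [3;2;1]
mobility = 6 − 4 − 1 = 1

M = 1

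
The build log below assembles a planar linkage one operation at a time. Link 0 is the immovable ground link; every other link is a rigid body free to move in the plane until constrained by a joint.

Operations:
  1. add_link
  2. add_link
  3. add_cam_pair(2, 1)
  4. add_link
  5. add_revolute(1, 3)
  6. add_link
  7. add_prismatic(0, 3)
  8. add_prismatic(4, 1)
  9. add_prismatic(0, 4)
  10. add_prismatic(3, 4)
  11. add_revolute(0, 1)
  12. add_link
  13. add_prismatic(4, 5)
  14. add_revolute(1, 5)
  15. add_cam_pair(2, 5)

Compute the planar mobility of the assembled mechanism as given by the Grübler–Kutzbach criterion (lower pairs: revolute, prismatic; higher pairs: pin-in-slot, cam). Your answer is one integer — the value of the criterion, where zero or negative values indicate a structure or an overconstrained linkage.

link 0 = ground. State L|J1|J2 = 1|0|0
+link1  2|0|0
+link2  3|0|0
C(2,1) f=2→J2  3|0|1
+link3  4|0|1
R(1,3) f=1→J1  4|1|1
+link4  5|1|1
P(0,3) f=1→J1  5|2|1
P(4,1) f=1→J1  5|3|1
P(0,4) f=1→J1  5|4|1
P(3,4) f=1→J1  5|5|1
R(0,1) f=1→J1  5|6|1
+link5  6|6|1
P(4,5) f=1→J1  6|7|1
R(1,5) f=1→J1  6|8|1
C(2,5) f=2→J2  6|8|2
M = 3(6−1)−2·8−2 = 15−16−2 = -3

M = -3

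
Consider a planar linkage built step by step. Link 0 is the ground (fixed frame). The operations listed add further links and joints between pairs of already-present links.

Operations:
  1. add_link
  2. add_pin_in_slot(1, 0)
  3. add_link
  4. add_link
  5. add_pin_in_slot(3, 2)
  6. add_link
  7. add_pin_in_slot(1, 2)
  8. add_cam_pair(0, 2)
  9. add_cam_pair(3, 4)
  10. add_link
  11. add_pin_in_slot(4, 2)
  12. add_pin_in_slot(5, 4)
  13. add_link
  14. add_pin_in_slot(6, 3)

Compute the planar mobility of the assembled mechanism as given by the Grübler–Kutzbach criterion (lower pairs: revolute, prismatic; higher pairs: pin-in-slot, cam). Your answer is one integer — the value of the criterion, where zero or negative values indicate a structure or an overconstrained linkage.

M = 10

(L,J1,J2)=(1,0,0); link0 fixed
link1: (2,0,0)
PS 1-0 [J2]: (2,0,1)
link2: (3,0,1)
link3: (4,0,1)
PS 3-2 [J2]: (4,0,2)
link4: (5,0,2)
PS 1-2 [J2]: (5,0,3)
C 0-2 [J2]: (5,0,4)
C 3-4 [J2]: (5,0,5)
link5: (6,0,5)
PS 4-2 [J2]: (6,0,6)
PS 5-4 [J2]: (6,0,7)
link6: (7,0,7)
PS 6-3 [J2]: (7,0,8)
Grübler: 3·6 − 2·0 − 8 = 10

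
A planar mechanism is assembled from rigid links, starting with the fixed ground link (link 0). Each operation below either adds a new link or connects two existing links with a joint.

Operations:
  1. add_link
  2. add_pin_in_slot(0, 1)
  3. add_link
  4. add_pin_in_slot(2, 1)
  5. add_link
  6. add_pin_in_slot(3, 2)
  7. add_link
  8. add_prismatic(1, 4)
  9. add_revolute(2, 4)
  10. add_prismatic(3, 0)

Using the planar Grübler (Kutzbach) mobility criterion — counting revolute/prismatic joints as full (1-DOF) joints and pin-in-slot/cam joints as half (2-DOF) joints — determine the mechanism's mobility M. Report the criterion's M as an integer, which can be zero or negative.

M = 3

L=1 J1=0 J2=0
add link → L=2 J1=0 J2=0
PS@0,1 dof=2 J2 → L=2 J1=0 J2=1
add link → L=3 J1=0 J2=1
PS@2,1 dof=2 J2 → L=3 J1=0 J2=2
add link → L=4 J1=0 J2=2
PS@3,2 dof=2 J2 → L=4 J1=0 J2=3
add link → L=5 J1=0 J2=3
P@1,4 dof=1 J1 → L=5 J1=1 J2=3
R@2,4 dof=1 J1 → L=5 J1=2 J2=3
P@3,0 dof=1 J1 → L=5 J1=3 J2=3
M=3(L−1)−2J1−J2=3·4−2·3−3=3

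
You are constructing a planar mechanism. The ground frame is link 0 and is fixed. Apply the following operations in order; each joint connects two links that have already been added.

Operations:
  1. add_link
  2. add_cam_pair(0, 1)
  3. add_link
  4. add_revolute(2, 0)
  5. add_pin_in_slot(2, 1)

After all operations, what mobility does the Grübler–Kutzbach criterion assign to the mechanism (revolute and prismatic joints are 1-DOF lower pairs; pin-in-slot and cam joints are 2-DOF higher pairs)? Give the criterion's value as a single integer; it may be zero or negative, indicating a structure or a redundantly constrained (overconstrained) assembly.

(L,J1,J2)=(1,0,0); link0 fixed
link1: (2,0,0)
C 0-1 [J2]: (2,0,1)
link2: (3,0,1)
R 2-0 [J1]: (3,1,1)
PS 2-1 [J2]: (3,1,2)
Grübler: 3·2 − 2·1 − 2 = 2

M = 2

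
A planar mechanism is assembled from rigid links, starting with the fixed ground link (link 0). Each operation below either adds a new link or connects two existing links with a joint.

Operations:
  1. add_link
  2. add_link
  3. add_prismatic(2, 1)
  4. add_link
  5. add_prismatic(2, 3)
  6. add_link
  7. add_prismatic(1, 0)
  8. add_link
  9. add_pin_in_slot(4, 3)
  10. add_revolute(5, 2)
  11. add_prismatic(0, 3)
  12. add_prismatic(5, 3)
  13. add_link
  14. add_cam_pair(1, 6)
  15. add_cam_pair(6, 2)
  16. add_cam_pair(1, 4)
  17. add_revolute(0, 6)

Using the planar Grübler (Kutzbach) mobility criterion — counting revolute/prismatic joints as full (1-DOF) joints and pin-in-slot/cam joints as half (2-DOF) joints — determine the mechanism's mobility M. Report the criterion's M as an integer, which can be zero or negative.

M = 0

[1;0;0] (link 0 is ground)
L+ [2;0;0]
L+ [3;0;0]
P(2,1)∈J1 [3;1;0]
L+ [4;1;0]
P(2,3)∈J1 [4;2;0]
L+ [5;2;0]
P(1,0)∈J1 [5;3;0]
L+ [6;3;0]
PS(4,3)∈J2 [6;3;1]
R(5,2)∈J1 [6;4;1]
P(0,3)∈J1 [6;5;1]
P(5,3)∈J1 [6;6;1]
L+ [7;6;1]
C(1,6)∈J2 [7;6;2]
C(6,2)∈J2 [7;6;3]
C(1,4)∈J2 [7;6;4]
R(0,6)∈J1 [7;7;4]
mobility = 18 − 14 − 4 = 0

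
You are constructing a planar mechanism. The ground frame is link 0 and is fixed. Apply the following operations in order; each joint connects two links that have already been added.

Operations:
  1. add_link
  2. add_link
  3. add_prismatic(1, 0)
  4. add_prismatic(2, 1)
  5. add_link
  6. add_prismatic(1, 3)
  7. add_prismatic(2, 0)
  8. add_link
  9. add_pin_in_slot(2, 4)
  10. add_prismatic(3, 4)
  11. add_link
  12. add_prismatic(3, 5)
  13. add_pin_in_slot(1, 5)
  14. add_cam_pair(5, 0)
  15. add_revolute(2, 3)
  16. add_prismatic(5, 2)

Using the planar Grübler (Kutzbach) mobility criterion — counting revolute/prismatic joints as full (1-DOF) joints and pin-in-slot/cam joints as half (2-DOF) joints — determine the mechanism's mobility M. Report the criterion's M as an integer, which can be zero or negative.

M = -4

L=1 J1=0 J2=0
add link → L=2 J1=0 J2=0
add link → L=3 J1=0 J2=0
P@1,0 dof=1 J1 → L=3 J1=1 J2=0
P@2,1 dof=1 J1 → L=3 J1=2 J2=0
add link → L=4 J1=2 J2=0
P@1,3 dof=1 J1 → L=4 J1=3 J2=0
P@2,0 dof=1 J1 → L=4 J1=4 J2=0
add link → L=5 J1=4 J2=0
PS@2,4 dof=2 J2 → L=5 J1=4 J2=1
P@3,4 dof=1 J1 → L=5 J1=5 J2=1
add link → L=6 J1=5 J2=1
P@3,5 dof=1 J1 → L=6 J1=6 J2=1
PS@1,5 dof=2 J2 → L=6 J1=6 J2=2
C@5,0 dof=2 J2 → L=6 J1=6 J2=3
R@2,3 dof=1 J1 → L=6 J1=7 J2=3
P@5,2 dof=1 J1 → L=6 J1=8 J2=3
M=3(L−1)−2J1−J2=3·5−2·8−3=-4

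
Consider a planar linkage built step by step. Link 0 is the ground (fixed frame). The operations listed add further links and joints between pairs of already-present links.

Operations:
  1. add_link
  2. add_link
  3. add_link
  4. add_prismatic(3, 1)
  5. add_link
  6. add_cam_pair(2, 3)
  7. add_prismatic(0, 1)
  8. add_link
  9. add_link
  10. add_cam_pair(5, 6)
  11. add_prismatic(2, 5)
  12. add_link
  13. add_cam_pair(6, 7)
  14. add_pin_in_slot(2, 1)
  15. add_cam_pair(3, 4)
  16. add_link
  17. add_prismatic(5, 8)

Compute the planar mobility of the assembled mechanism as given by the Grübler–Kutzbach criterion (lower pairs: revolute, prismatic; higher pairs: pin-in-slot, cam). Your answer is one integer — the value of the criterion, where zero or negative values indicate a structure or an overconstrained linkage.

M = 11

link 0 = ground. State L|J1|J2 = 1|0|0
+link1  2|0|0
+link2  3|0|0
+link3  4|0|0
P(3,1) f=1→J1  4|1|0
+link4  5|1|0
C(2,3) f=2→J2  5|1|1
P(0,1) f=1→J1  5|2|1
+link5  6|2|1
+link6  7|2|1
C(5,6) f=2→J2  7|2|2
P(2,5) f=1→J1  7|3|2
+link7  8|3|2
C(6,7) f=2→J2  8|3|3
PS(2,1) f=2→J2  8|3|4
C(3,4) f=2→J2  8|3|5
+link8  9|3|5
P(5,8) f=1→J1  9|4|5
M = 3(9−1)−2·4−5 = 24−8−5 = 11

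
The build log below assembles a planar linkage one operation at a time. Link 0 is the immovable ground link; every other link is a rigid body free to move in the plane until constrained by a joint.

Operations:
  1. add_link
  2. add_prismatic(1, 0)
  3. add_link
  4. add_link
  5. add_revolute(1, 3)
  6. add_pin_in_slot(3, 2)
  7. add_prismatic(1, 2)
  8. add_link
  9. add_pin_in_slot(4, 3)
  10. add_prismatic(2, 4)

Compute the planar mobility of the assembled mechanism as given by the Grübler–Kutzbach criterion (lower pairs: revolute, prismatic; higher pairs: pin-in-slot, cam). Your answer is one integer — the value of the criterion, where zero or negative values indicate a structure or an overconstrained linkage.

M = 2

[1;0;0] (link 0 is ground)
L+ [2;0;0]
P(1,0)∈J1 [2;1;0]
L+ [3;1;0]
L+ [4;1;0]
R(1,3)∈J1 [4;2;0]
PS(3,2)∈J2 [4;2;1]
P(1,2)∈J1 [4;3;1]
L+ [5;3;1]
PS(4,3)∈J2 [5;3;2]
P(2,4)∈J1 [5;4;2]
mobility = 12 − 8 − 2 = 2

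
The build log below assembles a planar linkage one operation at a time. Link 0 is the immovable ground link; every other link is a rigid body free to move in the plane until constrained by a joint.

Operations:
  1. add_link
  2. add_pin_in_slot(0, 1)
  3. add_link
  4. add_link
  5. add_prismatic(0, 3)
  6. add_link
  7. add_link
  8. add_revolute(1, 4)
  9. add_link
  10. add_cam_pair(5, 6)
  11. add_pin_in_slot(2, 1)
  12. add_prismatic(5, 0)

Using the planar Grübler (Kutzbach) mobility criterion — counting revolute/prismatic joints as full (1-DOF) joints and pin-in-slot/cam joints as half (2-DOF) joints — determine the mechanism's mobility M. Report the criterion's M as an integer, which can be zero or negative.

(L,J1,J2)=(1,0,0); link0 fixed
link1: (2,0,0)
PS 0-1 [J2]: (2,0,1)
link2: (3,0,1)
link3: (4,0,1)
P 0-3 [J1]: (4,1,1)
link4: (5,1,1)
link5: (6,1,1)
R 1-4 [J1]: (6,2,1)
link6: (7,2,1)
C 5-6 [J2]: (7,2,2)
PS 2-1 [J2]: (7,2,3)
P 5-0 [J1]: (7,3,3)
Grübler: 3·6 − 2·3 − 3 = 9

M = 9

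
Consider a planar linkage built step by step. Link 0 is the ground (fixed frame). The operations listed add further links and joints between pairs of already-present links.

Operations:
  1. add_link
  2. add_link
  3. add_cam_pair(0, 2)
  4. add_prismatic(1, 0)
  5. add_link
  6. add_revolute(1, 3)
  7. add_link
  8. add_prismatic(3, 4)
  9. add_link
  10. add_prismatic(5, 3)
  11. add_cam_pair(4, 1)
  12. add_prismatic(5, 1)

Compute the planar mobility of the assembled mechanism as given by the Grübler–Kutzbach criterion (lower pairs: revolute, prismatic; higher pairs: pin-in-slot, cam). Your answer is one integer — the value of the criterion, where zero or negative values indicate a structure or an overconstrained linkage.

link 0 = ground. State L|J1|J2 = 1|0|0
+link1  2|0|0
+link2  3|0|0
C(0,2) f=2→J2  3|0|1
P(1,0) f=1→J1  3|1|1
+link3  4|1|1
R(1,3) f=1→J1  4|2|1
+link4  5|2|1
P(3,4) f=1→J1  5|3|1
+link5  6|3|1
P(5,3) f=1→J1  6|4|1
C(4,1) f=2→J2  6|4|2
P(5,1) f=1→J1  6|5|2
M = 3(6−1)−2·5−2 = 15−10−2 = 3

M = 3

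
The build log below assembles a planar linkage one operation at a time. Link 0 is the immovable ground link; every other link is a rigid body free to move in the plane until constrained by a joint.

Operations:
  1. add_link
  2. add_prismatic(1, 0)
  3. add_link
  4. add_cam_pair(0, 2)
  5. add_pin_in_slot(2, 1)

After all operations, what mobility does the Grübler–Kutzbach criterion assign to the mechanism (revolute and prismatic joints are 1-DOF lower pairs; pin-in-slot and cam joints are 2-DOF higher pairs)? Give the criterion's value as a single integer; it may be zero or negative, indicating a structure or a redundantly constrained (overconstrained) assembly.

M = 2

[1;0;0] (link 0 is ground)
L+ [2;0;0]
P(1,0)∈J1 [2;1;0]
L+ [3;1;0]
C(0,2)∈J2 [3;1;1]
PS(2,1)∈J2 [3;1;2]
mobility = 6 − 2 − 2 = 2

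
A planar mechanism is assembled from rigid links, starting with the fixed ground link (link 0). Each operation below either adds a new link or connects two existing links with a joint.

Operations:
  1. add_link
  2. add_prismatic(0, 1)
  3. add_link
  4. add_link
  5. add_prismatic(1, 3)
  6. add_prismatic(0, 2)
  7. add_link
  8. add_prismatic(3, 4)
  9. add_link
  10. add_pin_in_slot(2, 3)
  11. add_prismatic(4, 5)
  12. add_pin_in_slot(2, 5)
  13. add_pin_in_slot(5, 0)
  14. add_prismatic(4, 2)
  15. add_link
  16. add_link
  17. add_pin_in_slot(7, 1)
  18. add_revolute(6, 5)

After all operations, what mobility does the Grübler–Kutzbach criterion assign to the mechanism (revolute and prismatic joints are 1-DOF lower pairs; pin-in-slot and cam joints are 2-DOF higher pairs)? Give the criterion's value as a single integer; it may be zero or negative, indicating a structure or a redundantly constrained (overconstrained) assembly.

M = 3

link 0 = ground. State L|J1|J2 = 1|0|0
+link1  2|0|0
P(0,1) f=1→J1  2|1|0
+link2  3|1|0
+link3  4|1|0
P(1,3) f=1→J1  4|2|0
P(0,2) f=1→J1  4|3|0
+link4  5|3|0
P(3,4) f=1→J1  5|4|0
+link5  6|4|0
PS(2,3) f=2→J2  6|4|1
P(4,5) f=1→J1  6|5|1
PS(2,5) f=2→J2  6|5|2
PS(5,0) f=2→J2  6|5|3
P(4,2) f=1→J1  6|6|3
+link6  7|6|3
+link7  8|6|3
PS(7,1) f=2→J2  8|6|4
R(6,5) f=1→J1  8|7|4
M = 3(8−1)−2·7−4 = 21−14−4 = 3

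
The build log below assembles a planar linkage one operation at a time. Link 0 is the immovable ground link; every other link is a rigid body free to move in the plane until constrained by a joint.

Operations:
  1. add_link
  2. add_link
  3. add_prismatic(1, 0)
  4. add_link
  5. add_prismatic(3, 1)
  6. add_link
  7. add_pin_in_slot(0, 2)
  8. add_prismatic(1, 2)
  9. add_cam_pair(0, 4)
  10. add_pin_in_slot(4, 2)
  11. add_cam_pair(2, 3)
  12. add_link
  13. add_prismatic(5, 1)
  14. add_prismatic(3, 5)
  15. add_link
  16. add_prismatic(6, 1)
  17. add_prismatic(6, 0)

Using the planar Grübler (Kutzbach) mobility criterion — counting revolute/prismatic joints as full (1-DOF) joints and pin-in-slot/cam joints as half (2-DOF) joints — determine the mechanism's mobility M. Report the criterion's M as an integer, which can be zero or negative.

[1;0;0] (link 0 is ground)
L+ [2;0;0]
L+ [3;0;0]
P(1,0)∈J1 [3;1;0]
L+ [4;1;0]
P(3,1)∈J1 [4;2;0]
L+ [5;2;0]
PS(0,2)∈J2 [5;2;1]
P(1,2)∈J1 [5;3;1]
C(0,4)∈J2 [5;3;2]
PS(4,2)∈J2 [5;3;3]
C(2,3)∈J2 [5;3;4]
L+ [6;3;4]
P(5,1)∈J1 [6;4;4]
P(3,5)∈J1 [6;5;4]
L+ [7;5;4]
P(6,1)∈J1 [7;6;4]
P(6,0)∈J1 [7;7;4]
mobility = 18 − 14 − 4 = 0

M = 0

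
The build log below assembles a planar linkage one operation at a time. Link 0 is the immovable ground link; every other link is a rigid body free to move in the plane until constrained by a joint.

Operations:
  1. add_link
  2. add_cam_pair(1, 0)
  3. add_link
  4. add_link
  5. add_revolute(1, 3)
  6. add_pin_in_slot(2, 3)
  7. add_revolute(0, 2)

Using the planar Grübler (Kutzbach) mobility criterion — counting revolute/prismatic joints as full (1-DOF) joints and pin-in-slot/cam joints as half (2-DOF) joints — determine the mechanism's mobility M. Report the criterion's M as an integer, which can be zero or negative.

ground; <1,0,0>
#1 <2,0,0>
C:1↔0 J2 <2,0,1>
#2 <3,0,1>
#3 <4,0,1>
R:1↔3 J1 <4,1,1>
PS:2↔3 J2 <4,1,2>
R:0↔2 J1 <4,2,2>
3×3 − 2×2 − 1×2 = 3

M = 3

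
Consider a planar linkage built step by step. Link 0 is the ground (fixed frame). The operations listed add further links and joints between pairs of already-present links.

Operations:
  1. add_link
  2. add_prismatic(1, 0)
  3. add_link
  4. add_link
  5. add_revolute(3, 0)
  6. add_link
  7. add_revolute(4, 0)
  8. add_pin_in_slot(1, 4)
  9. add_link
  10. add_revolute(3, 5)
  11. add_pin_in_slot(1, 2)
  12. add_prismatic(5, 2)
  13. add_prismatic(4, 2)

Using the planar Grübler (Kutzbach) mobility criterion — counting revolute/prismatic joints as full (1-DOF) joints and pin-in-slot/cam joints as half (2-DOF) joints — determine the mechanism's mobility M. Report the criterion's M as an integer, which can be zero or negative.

M = 1

(L,J1,J2)=(1,0,0); link0 fixed
link1: (2,0,0)
P 1-0 [J1]: (2,1,0)
link2: (3,1,0)
link3: (4,1,0)
R 3-0 [J1]: (4,2,0)
link4: (5,2,0)
R 4-0 [J1]: (5,3,0)
PS 1-4 [J2]: (5,3,1)
link5: (6,3,1)
R 3-5 [J1]: (6,4,1)
PS 1-2 [J2]: (6,4,2)
P 5-2 [J1]: (6,5,2)
P 4-2 [J1]: (6,6,2)
Grübler: 3·5 − 2·6 − 2 = 1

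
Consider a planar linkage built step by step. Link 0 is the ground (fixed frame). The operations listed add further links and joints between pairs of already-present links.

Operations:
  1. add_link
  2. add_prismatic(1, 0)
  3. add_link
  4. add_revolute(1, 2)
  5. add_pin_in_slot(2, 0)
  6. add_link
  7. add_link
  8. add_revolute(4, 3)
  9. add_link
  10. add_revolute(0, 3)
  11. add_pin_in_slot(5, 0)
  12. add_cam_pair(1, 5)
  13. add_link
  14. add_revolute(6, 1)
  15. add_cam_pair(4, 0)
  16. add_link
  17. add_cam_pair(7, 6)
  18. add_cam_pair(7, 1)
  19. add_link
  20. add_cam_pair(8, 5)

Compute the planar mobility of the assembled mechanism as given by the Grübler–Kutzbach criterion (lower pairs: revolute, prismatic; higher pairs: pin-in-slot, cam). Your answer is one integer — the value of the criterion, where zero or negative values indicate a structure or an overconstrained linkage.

M = 7

L=1 J1=0 J2=0
add link → L=2 J1=0 J2=0
P@1,0 dof=1 J1 → L=2 J1=1 J2=0
add link → L=3 J1=1 J2=0
R@1,2 dof=1 J1 → L=3 J1=2 J2=0
PS@2,0 dof=2 J2 → L=3 J1=2 J2=1
add link → L=4 J1=2 J2=1
add link → L=5 J1=2 J2=1
R@4,3 dof=1 J1 → L=5 J1=3 J2=1
add link → L=6 J1=3 J2=1
R@0,3 dof=1 J1 → L=6 J1=4 J2=1
PS@5,0 dof=2 J2 → L=6 J1=4 J2=2
C@1,5 dof=2 J2 → L=6 J1=4 J2=3
add link → L=7 J1=4 J2=3
R@6,1 dof=1 J1 → L=7 J1=5 J2=3
C@4,0 dof=2 J2 → L=7 J1=5 J2=4
add link → L=8 J1=5 J2=4
C@7,6 dof=2 J2 → L=8 J1=5 J2=5
C@7,1 dof=2 J2 → L=8 J1=5 J2=6
add link → L=9 J1=5 J2=6
C@8,5 dof=2 J2 → L=9 J1=5 J2=7
M=3(L−1)−2J1−J2=3·8−2·5−7=7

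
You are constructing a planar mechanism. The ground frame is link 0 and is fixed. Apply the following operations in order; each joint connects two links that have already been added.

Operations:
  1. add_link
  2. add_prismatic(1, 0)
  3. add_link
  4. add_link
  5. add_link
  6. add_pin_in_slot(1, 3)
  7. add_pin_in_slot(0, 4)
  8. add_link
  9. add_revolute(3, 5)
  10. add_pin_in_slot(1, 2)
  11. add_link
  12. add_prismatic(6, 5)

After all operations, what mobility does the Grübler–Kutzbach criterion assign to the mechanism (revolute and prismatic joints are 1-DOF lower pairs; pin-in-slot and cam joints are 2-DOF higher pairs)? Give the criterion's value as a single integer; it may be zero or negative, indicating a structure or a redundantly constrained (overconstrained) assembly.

M = 9

link 0 = ground. State L|J1|J2 = 1|0|0
+link1  2|0|0
P(1,0) f=1→J1  2|1|0
+link2  3|1|0
+link3  4|1|0
+link4  5|1|0
PS(1,3) f=2→J2  5|1|1
PS(0,4) f=2→J2  5|1|2
+link5  6|1|2
R(3,5) f=1→J1  6|2|2
PS(1,2) f=2→J2  6|2|3
+link6  7|2|3
P(6,5) f=1→J1  7|3|3
M = 3(7−1)−2·3−3 = 18−6−3 = 9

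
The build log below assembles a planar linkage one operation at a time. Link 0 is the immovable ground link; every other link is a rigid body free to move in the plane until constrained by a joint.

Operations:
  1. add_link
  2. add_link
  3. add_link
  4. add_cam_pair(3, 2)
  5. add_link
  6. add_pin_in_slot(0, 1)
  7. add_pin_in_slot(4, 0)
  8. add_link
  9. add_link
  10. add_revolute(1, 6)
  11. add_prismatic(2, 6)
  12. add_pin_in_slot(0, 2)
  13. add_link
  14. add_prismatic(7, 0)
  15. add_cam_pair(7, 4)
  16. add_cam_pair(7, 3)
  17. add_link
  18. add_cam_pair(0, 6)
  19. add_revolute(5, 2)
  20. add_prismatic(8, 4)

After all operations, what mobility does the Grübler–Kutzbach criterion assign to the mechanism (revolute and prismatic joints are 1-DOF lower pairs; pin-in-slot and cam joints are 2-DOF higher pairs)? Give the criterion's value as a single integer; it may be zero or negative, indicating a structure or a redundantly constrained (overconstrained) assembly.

M = 7

link 0 = ground. State L|J1|J2 = 1|0|0
+link1  2|0|0
+link2  3|0|0
+link3  4|0|0
C(3,2) f=2→J2  4|0|1
+link4  5|0|1
PS(0,1) f=2→J2  5|0|2
PS(4,0) f=2→J2  5|0|3
+link5  6|0|3
+link6  7|0|3
R(1,6) f=1→J1  7|1|3
P(2,6) f=1→J1  7|2|3
PS(0,2) f=2→J2  7|2|4
+link7  8|2|4
P(7,0) f=1→J1  8|3|4
C(7,4) f=2→J2  8|3|5
C(7,3) f=2→J2  8|3|6
+link8  9|3|6
C(0,6) f=2→J2  9|3|7
R(5,2) f=1→J1  9|4|7
P(8,4) f=1→J1  9|5|7
M = 3(9−1)−2·5−7 = 24−10−7 = 7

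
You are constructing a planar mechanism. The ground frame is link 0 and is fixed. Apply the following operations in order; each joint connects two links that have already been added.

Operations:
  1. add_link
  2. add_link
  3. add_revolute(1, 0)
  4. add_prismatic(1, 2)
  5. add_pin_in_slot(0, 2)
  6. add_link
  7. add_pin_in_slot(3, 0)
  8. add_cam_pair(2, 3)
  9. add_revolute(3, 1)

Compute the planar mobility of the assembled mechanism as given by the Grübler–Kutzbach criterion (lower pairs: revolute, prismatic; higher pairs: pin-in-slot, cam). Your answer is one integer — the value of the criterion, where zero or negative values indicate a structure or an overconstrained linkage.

M = 0

ground; <1,0,0>
#1 <2,0,0>
#2 <3,0,0>
R:1↔0 J1 <3,1,0>
P:1↔2 J1 <3,2,0>
PS:0↔2 J2 <3,2,1>
#3 <4,2,1>
PS:3↔0 J2 <4,2,2>
C:2↔3 J2 <4,2,3>
R:3↔1 J1 <4,3,3>
3×3 − 2×3 − 1×3 = 0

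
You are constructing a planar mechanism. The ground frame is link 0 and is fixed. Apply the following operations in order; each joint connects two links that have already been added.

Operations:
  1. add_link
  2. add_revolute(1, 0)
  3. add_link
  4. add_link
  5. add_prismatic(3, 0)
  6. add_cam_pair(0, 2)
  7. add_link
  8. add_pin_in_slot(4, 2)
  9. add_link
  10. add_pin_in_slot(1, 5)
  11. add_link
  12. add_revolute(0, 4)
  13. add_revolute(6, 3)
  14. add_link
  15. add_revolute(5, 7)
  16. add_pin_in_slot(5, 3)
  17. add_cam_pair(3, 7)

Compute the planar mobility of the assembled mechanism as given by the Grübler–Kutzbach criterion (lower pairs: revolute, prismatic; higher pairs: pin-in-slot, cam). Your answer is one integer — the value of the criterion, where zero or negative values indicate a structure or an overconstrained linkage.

M = 6

(L,J1,J2)=(1,0,0); link0 fixed
link1: (2,0,0)
R 1-0 [J1]: (2,1,0)
link2: (3,1,0)
link3: (4,1,0)
P 3-0 [J1]: (4,2,0)
C 0-2 [J2]: (4,2,1)
link4: (5,2,1)
PS 4-2 [J2]: (5,2,2)
link5: (6,2,2)
PS 1-5 [J2]: (6,2,3)
link6: (7,2,3)
R 0-4 [J1]: (7,3,3)
R 6-3 [J1]: (7,4,3)
link7: (8,4,3)
R 5-7 [J1]: (8,5,3)
PS 5-3 [J2]: (8,5,4)
C 3-7 [J2]: (8,5,5)
Grübler: 3·7 − 2·5 − 5 = 6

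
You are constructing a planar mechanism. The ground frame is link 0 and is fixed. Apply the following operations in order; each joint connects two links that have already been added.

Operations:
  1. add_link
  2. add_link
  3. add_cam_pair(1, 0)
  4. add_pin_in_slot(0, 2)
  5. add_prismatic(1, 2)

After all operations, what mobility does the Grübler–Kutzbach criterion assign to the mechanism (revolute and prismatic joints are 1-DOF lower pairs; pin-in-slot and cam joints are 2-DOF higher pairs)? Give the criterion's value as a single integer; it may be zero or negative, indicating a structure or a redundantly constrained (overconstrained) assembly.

(L,J1,J2)=(1,0,0); link0 fixed
link1: (2,0,0)
link2: (3,0,0)
C 1-0 [J2]: (3,0,1)
PS 0-2 [J2]: (3,0,2)
P 1-2 [J1]: (3,1,2)
Grübler: 3·2 − 2·1 − 2 = 2

M = 2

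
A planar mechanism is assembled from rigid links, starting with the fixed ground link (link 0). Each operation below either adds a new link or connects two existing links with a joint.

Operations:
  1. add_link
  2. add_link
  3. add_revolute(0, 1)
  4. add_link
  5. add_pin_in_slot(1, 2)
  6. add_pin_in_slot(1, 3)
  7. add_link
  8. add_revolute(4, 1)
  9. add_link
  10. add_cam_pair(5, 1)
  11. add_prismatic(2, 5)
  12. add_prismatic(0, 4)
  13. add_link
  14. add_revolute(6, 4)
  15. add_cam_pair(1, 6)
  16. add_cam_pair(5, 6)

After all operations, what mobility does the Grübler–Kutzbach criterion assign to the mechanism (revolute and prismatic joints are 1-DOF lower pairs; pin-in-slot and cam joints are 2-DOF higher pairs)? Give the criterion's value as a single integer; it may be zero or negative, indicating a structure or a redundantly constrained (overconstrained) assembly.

link 0 = ground. State L|J1|J2 = 1|0|0
+link1  2|0|0
+link2  3|0|0
R(0,1) f=1→J1  3|1|0
+link3  4|1|0
PS(1,2) f=2→J2  4|1|1
PS(1,3) f=2→J2  4|1|2
+link4  5|1|2
R(4,1) f=1→J1  5|2|2
+link5  6|2|2
C(5,1) f=2→J2  6|2|3
P(2,5) f=1→J1  6|3|3
P(0,4) f=1→J1  6|4|3
+link6  7|4|3
R(6,4) f=1→J1  7|5|3
C(1,6) f=2→J2  7|5|4
C(5,6) f=2→J2  7|5|5
M = 3(7−1)−2·5−5 = 18−10−5 = 3

M = 3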